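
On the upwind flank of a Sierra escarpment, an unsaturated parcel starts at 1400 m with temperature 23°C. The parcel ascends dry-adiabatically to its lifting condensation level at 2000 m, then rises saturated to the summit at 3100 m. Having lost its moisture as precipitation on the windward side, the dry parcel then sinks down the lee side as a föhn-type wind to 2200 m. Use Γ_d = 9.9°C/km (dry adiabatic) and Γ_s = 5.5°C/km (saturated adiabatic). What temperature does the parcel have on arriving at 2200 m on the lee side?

19.92°C

From 1400 m to 2000 m (dry): cools by 9.9 × 0.6 = 5.94°C, giving 17.06°C.
From 2000 m to 3100 m (saturated): cools by 5.5 × 1.1 = 6.05°C, giving 11.01°C.
From 3100 m to 2200 m (dry descent): warms by 9.9 × 0.9 = 8.91°C, giving 19.92°C.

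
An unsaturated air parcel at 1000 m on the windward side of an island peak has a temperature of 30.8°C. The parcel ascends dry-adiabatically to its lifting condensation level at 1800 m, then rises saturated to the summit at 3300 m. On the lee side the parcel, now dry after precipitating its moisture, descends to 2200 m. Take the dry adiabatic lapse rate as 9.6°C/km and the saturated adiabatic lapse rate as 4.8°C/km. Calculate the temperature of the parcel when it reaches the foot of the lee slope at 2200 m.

26.48°C

1000 → 1800 m (dry, 9.6°C/km): ΔT = -9.6 × 0.8 = -7.68°C → T = 23.12°C
1800 → 3300 m (saturated, 4.8°C/km): ΔT = -4.8 × 1.5 = -7.2°C → T = 15.92°C
3300 → 2200 m (dry descent, 9.6°C/km): ΔT = +9.6 × 1.1 = +10.56°C → T = 26.48°C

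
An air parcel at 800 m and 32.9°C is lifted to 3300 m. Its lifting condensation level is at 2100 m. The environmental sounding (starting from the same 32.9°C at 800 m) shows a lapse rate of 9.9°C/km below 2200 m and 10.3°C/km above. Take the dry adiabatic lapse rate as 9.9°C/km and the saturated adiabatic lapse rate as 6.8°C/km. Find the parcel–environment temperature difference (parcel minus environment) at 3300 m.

Parcel:
  800–2100 m, dry: Δz = 1.3 km ⇒ ΔT = -12.87°C; T = 20.03°C
  2100–3300 m, saturated: Δz = 1.2 km ⇒ ΔT = -8.16°C; T = 11.87°C
Environment:
  800–2200 m, environment, lower layer: Δz = 1.4 km ⇒ ΔT = -13.86°C; T = 19.04°C
  2200–3300 m, environment, upper layer: Δz = 1.1 km ⇒ ΔT = -11.33°C; T = 7.71°C
T_parcel − T_env = 11.87 − 7.71 = +4.16°C

+4.16°C (parcel warmer than environment)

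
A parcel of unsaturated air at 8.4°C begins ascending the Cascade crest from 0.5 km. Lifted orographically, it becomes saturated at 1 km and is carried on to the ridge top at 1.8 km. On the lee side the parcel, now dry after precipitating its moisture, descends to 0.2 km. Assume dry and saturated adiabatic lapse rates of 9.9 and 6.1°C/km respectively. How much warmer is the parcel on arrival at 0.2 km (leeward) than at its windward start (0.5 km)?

500–1000 m, dry: Δz = 0.5 km ⇒ ΔT = -4.95°C; T = 3.45°C
1000–1800 m, saturated: Δz = 0.8 km ⇒ ΔT = -4.88°C; T = -1.43°C
1800–200 m, dry descent: Δz = 1.6 km ⇒ ΔT = +15.84°C; T = 14.41°C
Net change vs windward start: 14.41 − 8.4 = +6.01°C

+6.01°C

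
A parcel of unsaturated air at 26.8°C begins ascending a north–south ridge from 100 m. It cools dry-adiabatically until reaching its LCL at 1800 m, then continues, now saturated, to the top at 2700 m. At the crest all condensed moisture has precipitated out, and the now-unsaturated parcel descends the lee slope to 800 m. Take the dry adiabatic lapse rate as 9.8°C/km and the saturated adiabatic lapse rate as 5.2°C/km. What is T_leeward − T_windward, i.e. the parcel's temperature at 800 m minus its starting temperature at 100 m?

From 100 m to 1800 m (dry): cools by 9.8 × 1.7 = 16.66°C, giving 10.14°C.
From 1800 m to 2700 m (saturated): cools by 5.2 × 0.9 = 4.68°C, giving 5.46°C.
From 2700 m to 800 m (dry descent): warms by 9.8 × 1.9 = 18.62°C, giving 24.08°C.
Net change vs windward start: 24.08 − 26.8 = -2.72°C

-2.72°C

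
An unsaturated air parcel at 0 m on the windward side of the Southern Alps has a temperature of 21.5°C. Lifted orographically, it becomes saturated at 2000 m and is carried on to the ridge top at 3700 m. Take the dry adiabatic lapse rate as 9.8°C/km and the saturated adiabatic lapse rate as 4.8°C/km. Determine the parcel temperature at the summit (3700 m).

-6.26°C

0–2000 m, dry: Δz = 2 km ⇒ ΔT = -19.6°C; T = 1.9°C
2000–3700 m, saturated: Δz = 1.7 km ⇒ ΔT = -8.16°C; T = -6.26°C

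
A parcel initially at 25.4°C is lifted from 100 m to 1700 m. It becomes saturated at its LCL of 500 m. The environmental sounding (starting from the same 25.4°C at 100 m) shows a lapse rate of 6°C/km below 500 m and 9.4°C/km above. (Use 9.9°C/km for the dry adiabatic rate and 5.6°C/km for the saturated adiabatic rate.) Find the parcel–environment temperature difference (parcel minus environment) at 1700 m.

+3°C (parcel warmer than environment)

Parcel:
  From 100 m to 500 m (dry): cools by 9.9 × 0.4 = 3.96°C, giving 21.44°C.
  From 500 m to 1700 m (saturated): cools by 5.6 × 1.2 = 6.72°C, giving 14.72°C.
Environment:
  From 100 m to 500 m (environment, lower layer): cools by 6 × 0.4 = 2.4°C, giving 23°C.
  From 500 m to 1700 m (environment, upper layer): cools by 9.4 × 1.2 = 11.28°C, giving 11.72°C.
T_parcel − T_env = 14.72 − 11.72 = +3°C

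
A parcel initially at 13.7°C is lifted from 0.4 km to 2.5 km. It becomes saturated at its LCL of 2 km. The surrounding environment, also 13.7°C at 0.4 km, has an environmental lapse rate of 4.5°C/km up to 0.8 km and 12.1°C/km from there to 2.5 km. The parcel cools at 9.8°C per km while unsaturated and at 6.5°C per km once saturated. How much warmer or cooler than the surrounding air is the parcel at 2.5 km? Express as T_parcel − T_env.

+3.44°C (parcel warmer than environment)

Parcel:
  From 400 m to 2000 m (dry): cools by 9.8 × 1.6 = 15.68°C, giving -1.98°C.
  From 2000 m to 2500 m (saturated): cools by 6.5 × 0.5 = 3.25°C, giving -5.23°C.
Environment:
  From 400 m to 800 m (environment, lower layer): cools by 4.5 × 0.4 = 1.8°C, giving 11.9°C.
  From 800 m to 2500 m (environment, upper layer): cools by 12.1 × 1.7 = 20.57°C, giving -8.67°C.
T_parcel − T_env = -5.23 − (-8.67) = +3.44°C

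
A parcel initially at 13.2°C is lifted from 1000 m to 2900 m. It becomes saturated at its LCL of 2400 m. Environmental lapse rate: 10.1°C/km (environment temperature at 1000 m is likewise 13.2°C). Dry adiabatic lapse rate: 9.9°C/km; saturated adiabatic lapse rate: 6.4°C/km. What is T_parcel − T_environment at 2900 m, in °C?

Parcel:
  1000 → 2400 m (dry, 9.9°C/km): ΔT = -9.9 × 1.4 = -13.86°C → T = -0.66°C
  2400 → 2900 m (saturated, 6.4°C/km): ΔT = -6.4 × 0.5 = -3.2°C → T = -3.86°C
Environment:
  1000 → 2900 m (environment, 10.1°C/km): ΔT = -10.1 × 1.9 = -19.19°C → T = -5.99°C
T_parcel − T_env = -3.86 − (-5.99) = +2.13°C

+2.13°C (parcel warmer than environment)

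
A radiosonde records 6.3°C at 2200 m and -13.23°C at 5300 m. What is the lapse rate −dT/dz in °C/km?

Γ = −ΔT/Δz = (6.3 − (-13.23)) / (5300 − 2200) m
  = 19.53°C / 3.1 km = 6.3°C/km

6.3°C/km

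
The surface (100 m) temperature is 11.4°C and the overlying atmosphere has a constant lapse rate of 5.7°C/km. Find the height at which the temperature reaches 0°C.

2100 m

Height above start = (11.4 − 0) / 5.7 = 2 km
Altitude = 100 m + 2000 m = 2100 m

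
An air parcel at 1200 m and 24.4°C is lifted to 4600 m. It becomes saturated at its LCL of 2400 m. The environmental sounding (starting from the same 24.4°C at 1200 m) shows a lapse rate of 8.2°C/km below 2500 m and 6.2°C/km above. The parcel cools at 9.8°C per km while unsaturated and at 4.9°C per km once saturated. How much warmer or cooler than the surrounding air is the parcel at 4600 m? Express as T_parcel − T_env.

Parcel:
  From 1200 m to 2400 m (dry): cools by 9.8 × 1.2 = 11.76°C, giving 12.64°C.
  From 2400 m to 4600 m (saturated): cools by 4.9 × 2.2 = 10.78°C, giving 1.86°C.
Environment:
  From 1200 m to 2500 m (environment, lower layer): cools by 8.2 × 1.3 = 10.66°C, giving 13.74°C.
  From 2500 m to 4600 m (environment, upper layer): cools by 6.2 × 2.1 = 13.02°C, giving 0.72°C.
T_parcel − T_env = 1.86 − 0.72 = +1.14°C

+1.14°C (parcel warmer than environment)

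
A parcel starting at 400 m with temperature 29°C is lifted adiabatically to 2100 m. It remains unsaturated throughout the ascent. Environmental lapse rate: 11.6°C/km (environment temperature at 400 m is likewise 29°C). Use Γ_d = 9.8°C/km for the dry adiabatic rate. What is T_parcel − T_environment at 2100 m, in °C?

Parcel:
  400 → 2100 m (dry, 9.8°C/km): ΔT = -9.8 × 1.7 = -16.66°C → T = 12.34°C
Environment:
  400 → 2100 m (environment, 11.6°C/km): ΔT = -11.6 × 1.7 = -19.72°C → T = 9.28°C
T_parcel − T_env = 12.34 − 9.28 = +3.06°C

+3.06°C (parcel warmer than environment)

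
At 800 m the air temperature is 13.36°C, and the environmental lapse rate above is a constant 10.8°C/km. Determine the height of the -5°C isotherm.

Height above start = (13.36 − (-5)) / 10.8 = 1.7 km
Altitude = 800 m + 1700 m = 2500 m

2500 m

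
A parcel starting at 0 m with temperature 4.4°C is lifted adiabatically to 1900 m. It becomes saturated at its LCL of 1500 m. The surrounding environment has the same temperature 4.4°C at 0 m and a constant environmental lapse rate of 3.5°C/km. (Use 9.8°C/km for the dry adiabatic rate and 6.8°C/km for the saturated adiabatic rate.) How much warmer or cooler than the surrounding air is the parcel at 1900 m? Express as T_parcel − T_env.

-10.77°C (parcel cooler than environment)

Parcel:
  0–1500 m, dry: Δz = 1.5 km ⇒ ΔT = -14.7°C; T = -10.3°C
  1500–1900 m, saturated: Δz = 0.4 km ⇒ ΔT = -2.72°C; T = -13.02°C
Environment:
  0–1900 m, environment: Δz = 1.9 km ⇒ ΔT = -6.65°C; T = -2.25°C
T_parcel − T_env = -13.02 − (-2.25) = -10.77°C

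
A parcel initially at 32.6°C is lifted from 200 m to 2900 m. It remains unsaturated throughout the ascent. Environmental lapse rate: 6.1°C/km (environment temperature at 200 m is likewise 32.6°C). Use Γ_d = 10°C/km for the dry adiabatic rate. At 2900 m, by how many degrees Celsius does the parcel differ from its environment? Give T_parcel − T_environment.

-10.53°C (parcel cooler than environment)

Parcel:
  200–2900 m, dry: Δz = 2.7 km ⇒ ΔT = -27°C; T = 5.6°C
Environment:
  200–2900 m, environment: Δz = 2.7 km ⇒ ΔT = -16.47°C; T = 16.13°C
T_parcel − T_env = 5.6 − 16.13 = -10.53°C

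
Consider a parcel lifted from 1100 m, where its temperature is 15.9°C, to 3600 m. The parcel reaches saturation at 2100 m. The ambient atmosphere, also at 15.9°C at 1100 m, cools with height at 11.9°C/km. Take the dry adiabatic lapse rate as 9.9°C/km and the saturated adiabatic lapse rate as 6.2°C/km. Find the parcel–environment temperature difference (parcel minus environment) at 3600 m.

Parcel:
  1100–2100 m, dry: Δz = 1 km ⇒ ΔT = -9.9°C; T = 6°C
  2100–3600 m, saturated: Δz = 1.5 km ⇒ ΔT = -9.3°C; T = -3.3°C
Environment:
  1100–3600 m, environment: Δz = 2.5 km ⇒ ΔT = -29.75°C; T = -13.85°C
T_parcel − T_env = -3.3 − (-13.85) = +10.55°C

+10.55°C (parcel warmer than environment)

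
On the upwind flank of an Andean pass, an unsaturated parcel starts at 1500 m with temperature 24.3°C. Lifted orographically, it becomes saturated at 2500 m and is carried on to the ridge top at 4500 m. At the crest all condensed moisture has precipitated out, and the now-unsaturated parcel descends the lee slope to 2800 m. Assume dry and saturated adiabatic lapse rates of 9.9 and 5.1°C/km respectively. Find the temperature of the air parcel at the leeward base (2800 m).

From 1500 m to 2500 m (dry): cools by 9.9 × 1 = 9.9°C, giving 14.4°C.
From 2500 m to 4500 m (saturated): cools by 5.1 × 2 = 10.2°C, giving 4.2°C.
From 4500 m to 2800 m (dry descent): warms by 9.9 × 1.7 = 16.83°C, giving 21.03°C.

21.03°C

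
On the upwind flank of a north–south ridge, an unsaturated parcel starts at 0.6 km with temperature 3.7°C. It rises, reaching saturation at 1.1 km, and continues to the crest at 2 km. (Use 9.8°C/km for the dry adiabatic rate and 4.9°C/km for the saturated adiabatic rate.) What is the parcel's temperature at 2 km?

600 → 1100 m (dry, 9.8°C/km): ΔT = -9.8 × 0.5 = -4.9°C → T = -1.2°C
1100 → 2000 m (saturated, 4.9°C/km): ΔT = -4.9 × 0.9 = -4.41°C → T = -5.61°C

-5.61°C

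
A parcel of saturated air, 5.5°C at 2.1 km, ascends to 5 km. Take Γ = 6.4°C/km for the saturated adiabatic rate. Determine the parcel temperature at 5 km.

-13.06°C

2100 → 5000 m (saturated adiabatic, 6.4°C/km): ΔT = -6.4 × 2.9 = -18.56°C → T = -13.06°C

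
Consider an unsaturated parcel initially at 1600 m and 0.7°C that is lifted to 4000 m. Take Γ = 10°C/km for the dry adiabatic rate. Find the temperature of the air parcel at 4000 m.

1600–4000 m, dry adiabatic: Δz = 2.4 km ⇒ ΔT = -24°C; T = -23.3°C

-23.3°C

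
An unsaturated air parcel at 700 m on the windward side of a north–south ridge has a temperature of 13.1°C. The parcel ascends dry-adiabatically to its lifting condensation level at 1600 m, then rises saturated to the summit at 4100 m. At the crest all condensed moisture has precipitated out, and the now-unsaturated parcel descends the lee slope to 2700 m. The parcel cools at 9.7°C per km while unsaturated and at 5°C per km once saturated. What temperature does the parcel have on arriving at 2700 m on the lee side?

700–1600 m, dry: Δz = 0.9 km ⇒ ΔT = -8.73°C; T = 4.37°C
1600–4100 m, saturated: Δz = 2.5 km ⇒ ΔT = -12.5°C; T = -8.13°C
4100–2700 m, dry descent: Δz = 1.4 km ⇒ ΔT = +13.58°C; T = 5.45°C

5.45°C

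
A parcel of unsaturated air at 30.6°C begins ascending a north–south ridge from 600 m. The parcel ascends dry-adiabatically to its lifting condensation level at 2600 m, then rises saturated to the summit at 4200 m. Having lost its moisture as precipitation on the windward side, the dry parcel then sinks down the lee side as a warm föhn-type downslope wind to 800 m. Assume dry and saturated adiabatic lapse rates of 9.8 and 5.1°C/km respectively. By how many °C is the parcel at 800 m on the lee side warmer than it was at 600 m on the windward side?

600 → 2600 m (dry, 9.8°C/km): ΔT = -9.8 × 2 = -19.6°C → T = 11°C
2600 → 4200 m (saturated, 5.1°C/km): ΔT = -5.1 × 1.6 = -8.16°C → T = 2.84°C
4200 → 800 m (dry descent, 9.8°C/km): ΔT = +9.8 × 3.4 = +33.32°C → T = 36.16°C
Net change vs windward start: 36.16 − 30.6 = +5.56°C

+5.56°C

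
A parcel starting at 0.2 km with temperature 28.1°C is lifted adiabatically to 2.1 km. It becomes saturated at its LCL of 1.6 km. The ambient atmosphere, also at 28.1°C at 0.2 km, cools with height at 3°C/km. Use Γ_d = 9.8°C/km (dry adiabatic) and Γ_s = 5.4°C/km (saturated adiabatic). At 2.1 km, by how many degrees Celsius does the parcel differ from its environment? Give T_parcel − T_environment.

-10.72°C (parcel cooler than environment)

Parcel:
  From 200 m to 1600 m (dry): cools by 9.8 × 1.4 = 13.72°C, giving 14.38°C.
  From 1600 m to 2100 m (saturated): cools by 5.4 × 0.5 = 2.7°C, giving 11.68°C.
Environment:
  From 200 m to 2100 m (environment): cools by 3 × 1.9 = 5.7°C, giving 22.4°C.
T_parcel − T_env = 11.68 − 22.4 = -10.72°C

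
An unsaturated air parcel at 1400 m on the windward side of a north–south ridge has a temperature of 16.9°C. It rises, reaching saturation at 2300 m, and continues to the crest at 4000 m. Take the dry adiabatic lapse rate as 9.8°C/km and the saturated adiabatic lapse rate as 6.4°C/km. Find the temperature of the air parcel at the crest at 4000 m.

1400 → 2300 m (dry, 9.8°C/km): ΔT = -9.8 × 0.9 = -8.82°C → T = 8.08°C
2300 → 4000 m (saturated, 6.4°C/km): ΔT = -6.4 × 1.7 = -10.88°C → T = -2.8°C

-2.8°C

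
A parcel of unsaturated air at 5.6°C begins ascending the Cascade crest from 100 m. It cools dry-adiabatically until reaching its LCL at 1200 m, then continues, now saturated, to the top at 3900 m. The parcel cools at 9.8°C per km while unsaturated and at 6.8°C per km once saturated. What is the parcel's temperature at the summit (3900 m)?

-23.54°C

From 100 m to 1200 m (dry): cools by 9.8 × 1.1 = 10.78°C, giving -5.18°C.
From 1200 m to 3900 m (saturated): cools by 6.8 × 2.7 = 18.36°C, giving -23.54°C.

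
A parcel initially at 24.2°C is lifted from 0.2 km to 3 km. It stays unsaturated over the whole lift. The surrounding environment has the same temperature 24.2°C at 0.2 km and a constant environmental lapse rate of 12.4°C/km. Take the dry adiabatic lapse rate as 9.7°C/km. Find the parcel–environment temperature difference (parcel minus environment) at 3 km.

+7.56°C (parcel warmer than environment)

Parcel:
  From 200 m to 3000 m (dry): cools by 9.7 × 2.8 = 27.16°C, giving -2.96°C.
Environment:
  From 200 m to 3000 m (environment): cools by 12.4 × 2.8 = 34.72°C, giving -10.52°C.
T_parcel − T_env = -2.96 − (-10.52) = +7.56°C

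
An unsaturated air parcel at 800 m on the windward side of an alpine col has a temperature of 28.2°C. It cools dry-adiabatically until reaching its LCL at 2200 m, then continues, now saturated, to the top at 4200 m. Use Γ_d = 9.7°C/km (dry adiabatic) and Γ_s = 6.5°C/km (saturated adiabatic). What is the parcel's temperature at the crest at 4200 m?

1.62°C

From 800 m to 2200 m (dry): cools by 9.7 × 1.4 = 13.58°C, giving 14.62°C.
From 2200 m to 4200 m (saturated): cools by 6.5 × 2 = 13°C, giving 1.62°C.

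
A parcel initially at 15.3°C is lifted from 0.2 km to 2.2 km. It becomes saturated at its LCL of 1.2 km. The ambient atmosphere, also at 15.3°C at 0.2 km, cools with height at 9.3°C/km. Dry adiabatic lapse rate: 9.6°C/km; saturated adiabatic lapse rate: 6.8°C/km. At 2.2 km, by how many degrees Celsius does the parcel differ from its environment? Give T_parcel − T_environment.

Parcel:
  From 200 m to 1200 m (dry): cools by 9.6 × 1 = 9.6°C, giving 5.7°C.
  From 1200 m to 2200 m (saturated): cools by 6.8 × 1 = 6.8°C, giving -1.1°C.
Environment:
  From 200 m to 2200 m (environment): cools by 9.3 × 2 = 18.6°C, giving -3.3°C.
T_parcel − T_env = -1.1 − (-3.3) = +2.2°C

+2.2°C (parcel warmer than environment)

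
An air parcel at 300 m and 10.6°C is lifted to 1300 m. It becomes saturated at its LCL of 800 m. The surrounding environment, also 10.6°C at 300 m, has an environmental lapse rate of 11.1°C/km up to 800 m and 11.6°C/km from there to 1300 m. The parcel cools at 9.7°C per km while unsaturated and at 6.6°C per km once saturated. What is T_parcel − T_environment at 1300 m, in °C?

+3.2°C (parcel warmer than environment)

Parcel:
  From 300 m to 800 m (dry): cools by 9.7 × 0.5 = 4.85°C, giving 5.75°C.
  From 800 m to 1300 m (saturated): cools by 6.6 × 0.5 = 3.3°C, giving 2.45°C.
Environment:
  From 300 m to 800 m (environment, lower layer): cools by 11.1 × 0.5 = 5.55°C, giving 5.05°C.
  From 800 m to 1300 m (environment, upper layer): cools by 11.6 × 0.5 = 5.8°C, giving -0.75°C.
T_parcel − T_env = 2.45 − (-0.75) = +3.2°C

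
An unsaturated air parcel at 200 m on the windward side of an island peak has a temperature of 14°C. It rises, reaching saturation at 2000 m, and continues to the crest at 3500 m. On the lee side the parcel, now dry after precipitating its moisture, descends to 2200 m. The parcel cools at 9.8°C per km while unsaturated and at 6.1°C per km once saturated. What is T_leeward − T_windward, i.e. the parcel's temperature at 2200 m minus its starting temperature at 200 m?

200 → 2000 m (dry, 9.8°C/km): ΔT = -9.8 × 1.8 = -17.64°C → T = -3.64°C
2000 → 3500 m (saturated, 6.1°C/km): ΔT = -6.1 × 1.5 = -9.15°C → T = -12.79°C
3500 → 2200 m (dry descent, 9.8°C/km): ΔT = +9.8 × 1.3 = +12.74°C → T = -0.05°C
Net change vs windward start: -0.05 − 14 = -14.05°C

-14.05°C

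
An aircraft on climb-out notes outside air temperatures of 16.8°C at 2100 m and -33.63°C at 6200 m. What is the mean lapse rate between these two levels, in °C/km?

Γ = −ΔT/Δz = (16.8 − (-33.63)) / (6200 − 2100) m
  = 50.43°C / 4.1 km = 12.3°C/km

12.3°C/km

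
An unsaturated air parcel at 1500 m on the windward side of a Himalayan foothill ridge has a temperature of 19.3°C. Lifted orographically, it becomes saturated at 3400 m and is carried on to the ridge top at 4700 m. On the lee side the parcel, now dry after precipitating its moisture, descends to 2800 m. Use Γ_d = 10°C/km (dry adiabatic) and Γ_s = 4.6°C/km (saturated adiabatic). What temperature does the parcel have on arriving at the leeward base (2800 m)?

13.32°C

Dry to 3400 m: -10 × 1.9 km = -19°C, so T = 0.3°C.
Saturated to 4700 m: -4.6 × 1.3 km = -5.98°C, so T = -5.68°C.
Dry descent to 2800 m: +10 × 1.9 km = +19°C, so T = 13.32°C.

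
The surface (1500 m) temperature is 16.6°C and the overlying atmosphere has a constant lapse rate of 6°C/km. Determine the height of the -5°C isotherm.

Height above start = (16.6 − (-5)) / 6 = 3.6 km
Altitude = 1500 m + 3600 m = 5100 m

5100 m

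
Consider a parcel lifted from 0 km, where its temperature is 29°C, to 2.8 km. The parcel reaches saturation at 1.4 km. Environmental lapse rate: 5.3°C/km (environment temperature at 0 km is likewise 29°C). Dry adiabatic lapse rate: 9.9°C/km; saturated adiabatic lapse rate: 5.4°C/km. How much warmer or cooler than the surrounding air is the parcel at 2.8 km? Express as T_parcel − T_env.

-6.58°C (parcel cooler than environment)

Parcel:
  From 0 m to 1400 m (dry): cools by 9.9 × 1.4 = 13.86°C, giving 15.14°C.
  From 1400 m to 2800 m (saturated): cools by 5.4 × 1.4 = 7.56°C, giving 7.58°C.
Environment:
  From 0 m to 2800 m (environment): cools by 5.3 × 2.8 = 14.84°C, giving 14.16°C.
T_parcel − T_env = 7.58 − 14.16 = -6.58°C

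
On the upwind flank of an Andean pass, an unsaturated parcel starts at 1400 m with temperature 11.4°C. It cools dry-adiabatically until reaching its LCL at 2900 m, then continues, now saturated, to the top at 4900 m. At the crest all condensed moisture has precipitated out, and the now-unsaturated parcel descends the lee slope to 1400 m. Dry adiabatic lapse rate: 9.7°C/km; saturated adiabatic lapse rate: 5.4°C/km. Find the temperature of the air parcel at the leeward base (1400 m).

1400 → 2900 m (dry, 9.7°C/km): ΔT = -9.7 × 1.5 = -14.55°C → T = -3.15°C
2900 → 4900 m (saturated, 5.4°C/km): ΔT = -5.4 × 2 = -10.8°C → T = -13.95°C
4900 → 1400 m (dry descent, 9.7°C/km): ΔT = +9.7 × 3.5 = +33.95°C → T = 20°C

20°C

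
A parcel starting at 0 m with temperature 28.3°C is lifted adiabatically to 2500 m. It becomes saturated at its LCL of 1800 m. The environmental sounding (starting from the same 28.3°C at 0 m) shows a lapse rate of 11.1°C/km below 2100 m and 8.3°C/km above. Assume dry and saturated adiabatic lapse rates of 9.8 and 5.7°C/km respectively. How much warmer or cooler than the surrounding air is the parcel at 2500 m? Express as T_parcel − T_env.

+5°C (parcel warmer than environment)

Parcel:
  0 → 1800 m (dry, 9.8°C/km): ΔT = -9.8 × 1.8 = -17.64°C → T = 10.66°C
  1800 → 2500 m (saturated, 5.7°C/km): ΔT = -5.7 × 0.7 = -3.99°C → T = 6.67°C
Environment:
  0 → 2100 m (environment, lower layer, 11.1°C/km): ΔT = -11.1 × 2.1 = -23.31°C → T = 4.99°C
  2100 → 2500 m (environment, upper layer, 8.3°C/km): ΔT = -8.3 × 0.4 = -3.32°C → T = 1.67°C
T_parcel − T_env = 6.67 − 1.67 = +5°C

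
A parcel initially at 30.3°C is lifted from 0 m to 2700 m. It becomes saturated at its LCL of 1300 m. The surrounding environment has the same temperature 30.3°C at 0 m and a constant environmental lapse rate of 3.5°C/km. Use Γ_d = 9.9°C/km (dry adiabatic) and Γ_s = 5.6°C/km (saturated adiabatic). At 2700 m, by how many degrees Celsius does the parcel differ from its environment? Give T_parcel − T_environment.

Parcel:
  From 0 m to 1300 m (dry): cools by 9.9 × 1.3 = 12.87°C, giving 17.43°C.
  From 1300 m to 2700 m (saturated): cools by 5.6 × 1.4 = 7.84°C, giving 9.59°C.
Environment:
  From 0 m to 2700 m (environment): cools by 3.5 × 2.7 = 9.45°C, giving 20.85°C.
T_parcel − T_env = 9.59 − 20.85 = -11.26°C

-11.26°C (parcel cooler than environment)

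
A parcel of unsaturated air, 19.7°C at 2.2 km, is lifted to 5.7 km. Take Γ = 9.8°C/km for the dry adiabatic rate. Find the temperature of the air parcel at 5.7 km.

-14.6°C

From 2200 m to 5700 m (dry adiabatic): cools by 9.8 × 3.5 = 34.3°C, giving -14.6°C.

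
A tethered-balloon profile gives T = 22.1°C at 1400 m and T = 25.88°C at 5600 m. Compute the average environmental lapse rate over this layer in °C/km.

Γ = −ΔT/Δz = (22.1 − 25.88) / (5600 − 1400) m
  = -3.78°C / 4.2 km = -0.9°C/km

-0.9°C/km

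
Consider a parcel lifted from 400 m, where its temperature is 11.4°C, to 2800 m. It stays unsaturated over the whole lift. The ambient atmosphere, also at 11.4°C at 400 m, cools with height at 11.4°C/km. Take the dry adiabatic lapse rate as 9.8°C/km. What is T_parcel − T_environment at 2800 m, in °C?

Parcel:
  From 400 m to 2800 m (dry): cools by 9.8 × 2.4 = 23.52°C, giving -12.12°C.
Environment:
  From 400 m to 2800 m (environment): cools by 11.4 × 2.4 = 27.36°C, giving -15.96°C.
T_parcel − T_env = -12.12 − (-15.96) = +3.84°C

+3.84°C (parcel warmer than environment)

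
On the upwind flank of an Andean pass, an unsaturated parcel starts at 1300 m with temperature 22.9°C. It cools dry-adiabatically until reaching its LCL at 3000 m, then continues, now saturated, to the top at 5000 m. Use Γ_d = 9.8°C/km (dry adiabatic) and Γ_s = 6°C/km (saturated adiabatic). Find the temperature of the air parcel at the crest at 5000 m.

-5.76°C

1300–3000 m, dry: Δz = 1.7 km ⇒ ΔT = -16.66°C; T = 6.24°C
3000–5000 m, saturated: Δz = 2 km ⇒ ΔT = -12°C; T = -5.76°C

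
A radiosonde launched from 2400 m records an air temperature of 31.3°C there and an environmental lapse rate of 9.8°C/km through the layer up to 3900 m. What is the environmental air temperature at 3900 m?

2400 → 3900 m (environmental, 9.8°C/km): ΔT = -9.8 × 1.5 = -14.7°C → T = 16.6°C

16.6°C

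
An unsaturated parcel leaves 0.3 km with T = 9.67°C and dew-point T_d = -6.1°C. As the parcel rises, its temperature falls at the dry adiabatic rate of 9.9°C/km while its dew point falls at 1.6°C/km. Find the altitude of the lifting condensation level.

T and T_d converge at 9.9 − 1.6 = 8.3°C per km
Height above start = (9.67 − (-6.1)) / 8.3 = 1.9 km
LCL altitude = 300 m + 1900 m = 2200 m

2.2 km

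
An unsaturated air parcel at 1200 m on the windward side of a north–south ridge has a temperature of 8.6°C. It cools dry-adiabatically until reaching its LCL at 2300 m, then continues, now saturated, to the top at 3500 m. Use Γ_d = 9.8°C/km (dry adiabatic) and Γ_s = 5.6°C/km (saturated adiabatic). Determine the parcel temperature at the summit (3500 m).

-8.9°C

Dry to 2300 m: -9.8 × 1.1 km = -10.78°C, so T = -2.18°C.
Saturated to 3500 m: -5.6 × 1.2 km = -6.72°C, so T = -8.9°C.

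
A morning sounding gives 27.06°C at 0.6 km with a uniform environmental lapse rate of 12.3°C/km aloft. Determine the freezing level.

Height above start = (27.06 − 0) / 12.3 = 2.2 km
Altitude = 600 m + 2200 m = 2800 m

2.8 km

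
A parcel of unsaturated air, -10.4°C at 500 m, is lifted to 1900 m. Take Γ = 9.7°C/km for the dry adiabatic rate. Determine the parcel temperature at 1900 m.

500 → 1900 m (dry adiabatic, 9.7°C/km): ΔT = -9.7 × 1.4 = -13.58°C → T = -23.98°C

-23.98°C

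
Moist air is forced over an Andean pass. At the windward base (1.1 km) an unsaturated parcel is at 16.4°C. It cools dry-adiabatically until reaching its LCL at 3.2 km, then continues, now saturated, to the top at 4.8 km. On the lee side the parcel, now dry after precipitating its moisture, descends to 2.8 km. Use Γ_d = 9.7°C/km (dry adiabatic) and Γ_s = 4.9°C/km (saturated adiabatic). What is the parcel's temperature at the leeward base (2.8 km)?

7.59°C

Dry to 3200 m: -9.7 × 2.1 km = -20.37°C, so T = -3.97°C.
Saturated to 4800 m: -4.9 × 1.6 km = -7.84°C, so T = -11.81°C.
Dry descent to 2800 m: +9.7 × 2 km = +19.4°C, so T = 7.59°C.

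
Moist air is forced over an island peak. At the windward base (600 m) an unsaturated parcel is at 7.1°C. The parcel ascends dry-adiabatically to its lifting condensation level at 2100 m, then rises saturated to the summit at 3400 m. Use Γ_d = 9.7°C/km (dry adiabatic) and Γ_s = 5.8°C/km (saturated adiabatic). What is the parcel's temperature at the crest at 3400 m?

Dry to 2100 m: -9.7 × 1.5 km = -14.55°C, so T = -7.45°C.
Saturated to 3400 m: -5.8 × 1.3 km = -7.54°C, so T = -14.99°C.

-14.99°C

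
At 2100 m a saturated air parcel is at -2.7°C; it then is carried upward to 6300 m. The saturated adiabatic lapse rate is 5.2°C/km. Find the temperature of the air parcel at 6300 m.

Saturated adiabatic to 6300 m: -5.2 × 4.2 km = -21.84°C, so T = -24.54°C.

-24.54°C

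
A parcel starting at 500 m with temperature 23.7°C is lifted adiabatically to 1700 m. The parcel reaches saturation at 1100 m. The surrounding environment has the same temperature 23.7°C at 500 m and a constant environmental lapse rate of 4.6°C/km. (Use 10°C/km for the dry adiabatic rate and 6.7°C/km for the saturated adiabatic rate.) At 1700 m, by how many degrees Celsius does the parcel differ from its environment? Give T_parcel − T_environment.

-4.5°C (parcel cooler than environment)

Parcel:
  From 500 m to 1100 m (dry): cools by 10 × 0.6 = 6°C, giving 17.7°C.
  From 1100 m to 1700 m (saturated): cools by 6.7 × 0.6 = 4.02°C, giving 13.68°C.
Environment:
  From 500 m to 1700 m (environment): cools by 4.6 × 1.2 = 5.52°C, giving 18.18°C.
T_parcel − T_env = 13.68 − 18.18 = -4.5°C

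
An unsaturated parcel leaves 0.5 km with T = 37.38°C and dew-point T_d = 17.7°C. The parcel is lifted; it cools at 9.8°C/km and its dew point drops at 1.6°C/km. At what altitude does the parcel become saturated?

T and T_d converge at 9.8 − 1.6 = 8.2°C per km
Height above start = (37.38 − 17.7) / 8.2 = 2.4 km
LCL altitude = 500 m + 2400 m = 2900 m

2.9 km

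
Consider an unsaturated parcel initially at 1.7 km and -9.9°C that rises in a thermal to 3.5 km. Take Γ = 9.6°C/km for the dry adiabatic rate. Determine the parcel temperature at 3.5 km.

1700 → 3500 m (dry adiabatic, 9.6°C/km): ΔT = -9.6 × 1.8 = -17.28°C → T = -27.18°C

-27.18°C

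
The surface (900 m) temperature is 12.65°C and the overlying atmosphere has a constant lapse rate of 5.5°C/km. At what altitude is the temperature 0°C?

Height above start = (12.65 − 0) / 5.5 = 2.3 km
Altitude = 900 m + 2300 m = 3200 m

3200 m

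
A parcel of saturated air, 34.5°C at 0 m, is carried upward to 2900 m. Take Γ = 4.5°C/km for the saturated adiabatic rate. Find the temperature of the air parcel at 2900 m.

21.45°C

From 0 m to 2900 m (saturated adiabatic): cools by 4.5 × 2.9 = 13.05°C, giving 21.45°C.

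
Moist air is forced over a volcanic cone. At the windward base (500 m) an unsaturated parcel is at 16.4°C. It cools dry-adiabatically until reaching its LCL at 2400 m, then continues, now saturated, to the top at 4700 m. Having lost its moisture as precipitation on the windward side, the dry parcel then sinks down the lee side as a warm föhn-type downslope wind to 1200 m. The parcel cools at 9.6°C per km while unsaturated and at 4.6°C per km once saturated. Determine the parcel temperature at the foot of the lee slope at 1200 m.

21.18°C

From 500 m to 2400 m (dry): cools by 9.6 × 1.9 = 18.24°C, giving -1.84°C.
From 2400 m to 4700 m (saturated): cools by 4.6 × 2.3 = 10.58°C, giving -12.42°C.
From 4700 m to 1200 m (dry descent): warms by 9.6 × 3.5 = 33.6°C, giving 21.18°C.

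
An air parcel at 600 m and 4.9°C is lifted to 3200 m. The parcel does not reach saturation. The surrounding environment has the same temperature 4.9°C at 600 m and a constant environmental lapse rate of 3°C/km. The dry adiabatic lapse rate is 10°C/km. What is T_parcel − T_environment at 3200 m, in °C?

Parcel:
  From 600 m to 3200 m (dry): cools by 10 × 2.6 = 26°C, giving -21.1°C.
Environment:
  From 600 m to 3200 m (environment): cools by 3 × 2.6 = 7.8°C, giving -2.9°C.
T_parcel − T_env = -21.1 − (-2.9) = -18.2°C

-18.2°C (parcel cooler than environment)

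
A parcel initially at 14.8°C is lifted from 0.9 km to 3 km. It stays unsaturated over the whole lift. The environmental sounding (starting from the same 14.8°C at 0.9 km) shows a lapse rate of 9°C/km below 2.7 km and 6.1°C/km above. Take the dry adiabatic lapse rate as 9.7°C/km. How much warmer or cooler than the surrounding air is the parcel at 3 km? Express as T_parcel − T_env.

Parcel:
  Dry to 3000 m: -9.7 × 2.1 km = -20.37°C, so T = -5.57°C.
Environment:
  Environment, lower layer to 2700 m: -9 × 1.8 km = -16.2°C, so T = -1.4°C.
  Environment, upper layer to 3000 m: -6.1 × 0.3 km = -1.83°C, so T = -3.23°C.
T_parcel − T_env = -5.57 − (-3.23) = -2.34°C

-2.34°C (parcel cooler than environment)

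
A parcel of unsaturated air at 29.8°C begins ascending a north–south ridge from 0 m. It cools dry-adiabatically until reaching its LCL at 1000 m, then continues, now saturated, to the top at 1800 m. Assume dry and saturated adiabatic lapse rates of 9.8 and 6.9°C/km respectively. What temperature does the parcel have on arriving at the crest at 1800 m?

14.48°C

0–1000 m, dry: Δz = 1 km ⇒ ΔT = -9.8°C; T = 20°C
1000–1800 m, saturated: Δz = 0.8 km ⇒ ΔT = -5.52°C; T = 14.48°C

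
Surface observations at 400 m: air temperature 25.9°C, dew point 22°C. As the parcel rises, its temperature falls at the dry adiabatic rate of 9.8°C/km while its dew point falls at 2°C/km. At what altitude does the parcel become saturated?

T and T_d converge at 9.8 − 2 = 7.8°C per km
Height above start = (25.9 − 22) / 7.8 = 0.5 km
LCL altitude = 400 m + 500 m = 900 m

900 m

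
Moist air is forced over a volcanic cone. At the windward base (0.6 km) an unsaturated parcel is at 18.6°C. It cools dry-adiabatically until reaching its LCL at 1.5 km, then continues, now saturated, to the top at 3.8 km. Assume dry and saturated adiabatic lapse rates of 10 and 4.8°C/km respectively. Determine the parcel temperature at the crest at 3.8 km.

-1.44°C

From 600 m to 1500 m (dry): cools by 10 × 0.9 = 9°C, giving 9.6°C.
From 1500 m to 3800 m (saturated): cools by 4.8 × 2.3 = 11.04°C, giving -1.44°C.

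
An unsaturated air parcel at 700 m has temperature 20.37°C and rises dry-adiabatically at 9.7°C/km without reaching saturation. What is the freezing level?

2800 m

Height above start = (20.37 − 0) / 9.7 = 2.1 km
Altitude = 700 m + 2100 m = 2800 m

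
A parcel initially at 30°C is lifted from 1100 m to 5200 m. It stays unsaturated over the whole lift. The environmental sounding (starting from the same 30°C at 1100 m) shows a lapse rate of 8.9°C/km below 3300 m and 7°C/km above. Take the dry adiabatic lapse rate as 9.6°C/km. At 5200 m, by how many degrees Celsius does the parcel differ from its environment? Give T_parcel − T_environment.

-6.48°C (parcel cooler than environment)

Parcel:
  Dry to 5200 m: -9.6 × 4.1 km = -39.36°C, so T = -9.36°C.
Environment:
  Environment, lower layer to 3300 m: -8.9 × 2.2 km = -19.58°C, so T = 10.42°C.
  Environment, upper layer to 5200 m: -7 × 1.9 km = -13.3°C, so T = -2.88°C.
T_parcel − T_env = -9.36 − (-2.88) = -6.48°C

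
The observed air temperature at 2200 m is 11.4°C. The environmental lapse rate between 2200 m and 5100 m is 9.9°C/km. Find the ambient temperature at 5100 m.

-17.31°C

2200 → 5100 m (environmental, 9.9°C/km): ΔT = -9.9 × 2.9 = -28.71°C → T = -17.31°C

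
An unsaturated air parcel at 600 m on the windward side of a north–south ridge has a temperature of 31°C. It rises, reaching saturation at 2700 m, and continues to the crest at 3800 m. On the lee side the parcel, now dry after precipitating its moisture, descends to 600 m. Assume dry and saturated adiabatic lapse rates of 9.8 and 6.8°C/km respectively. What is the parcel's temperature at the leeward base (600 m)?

600–2700 m, dry: Δz = 2.1 km ⇒ ΔT = -20.58°C; T = 10.42°C
2700–3800 m, saturated: Δz = 1.1 km ⇒ ΔT = -7.48°C; T = 2.94°C
3800–600 m, dry descent: Δz = 3.2 km ⇒ ΔT = +31.36°C; T = 34.3°C

34.3°C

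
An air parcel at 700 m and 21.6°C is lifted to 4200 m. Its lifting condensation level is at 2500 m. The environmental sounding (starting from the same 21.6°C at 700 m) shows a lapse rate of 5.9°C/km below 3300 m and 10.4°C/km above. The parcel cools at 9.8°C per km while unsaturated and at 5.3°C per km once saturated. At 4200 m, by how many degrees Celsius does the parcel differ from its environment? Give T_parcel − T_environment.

-1.95°C (parcel cooler than environment)

Parcel:
  700–2500 m, dry: Δz = 1.8 km ⇒ ΔT = -17.64°C; T = 3.96°C
  2500–4200 m, saturated: Δz = 1.7 km ⇒ ΔT = -9.01°C; T = -5.05°C
Environment:
  700–3300 m, environment, lower layer: Δz = 2.6 km ⇒ ΔT = -15.34°C; T = 6.26°C
  3300–4200 m, environment, upper layer: Δz = 0.9 km ⇒ ΔT = -9.36°C; T = -3.1°C
T_parcel − T_env = -5.05 − (-3.1) = -1.95°C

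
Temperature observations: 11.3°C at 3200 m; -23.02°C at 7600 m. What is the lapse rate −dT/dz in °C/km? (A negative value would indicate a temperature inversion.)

7.8°C/km

Γ = −ΔT/Δz = (11.3 − (-23.02)) / (7600 − 3200) m
  = 34.32°C / 4.4 km = 7.8°C/km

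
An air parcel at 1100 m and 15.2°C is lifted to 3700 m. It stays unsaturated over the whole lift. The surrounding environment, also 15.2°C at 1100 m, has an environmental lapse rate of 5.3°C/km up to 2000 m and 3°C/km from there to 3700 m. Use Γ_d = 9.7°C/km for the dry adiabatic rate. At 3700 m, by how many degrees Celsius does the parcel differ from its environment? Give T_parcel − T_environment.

-15.35°C (parcel cooler than environment)

Parcel:
  From 1100 m to 3700 m (dry): cools by 9.7 × 2.6 = 25.22°C, giving -10.02°C.
Environment:
  From 1100 m to 2000 m (environment, lower layer): cools by 5.3 × 0.9 = 4.77°C, giving 10.43°C.
  From 2000 m to 3700 m (environment, upper layer): cools by 3 × 1.7 = 5.1°C, giving 5.33°C.
T_parcel − T_env = -10.02 − 5.33 = -15.35°C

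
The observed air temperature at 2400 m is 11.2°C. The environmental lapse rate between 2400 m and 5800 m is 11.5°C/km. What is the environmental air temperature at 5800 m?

-27.9°C

From 2400 m to 5800 m (environmental): cools by 11.5 × 3.4 = 39.1°C, giving -27.9°C.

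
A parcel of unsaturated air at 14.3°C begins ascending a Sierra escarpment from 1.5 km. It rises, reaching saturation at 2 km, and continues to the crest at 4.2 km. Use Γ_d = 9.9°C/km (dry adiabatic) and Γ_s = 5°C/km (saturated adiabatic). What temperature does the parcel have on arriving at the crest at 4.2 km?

-1.65°C

Dry to 2000 m: -9.9 × 0.5 km = -4.95°C, so T = 9.35°C.
Saturated to 4200 m: -5 × 2.2 km = -11°C, so T = -1.65°C.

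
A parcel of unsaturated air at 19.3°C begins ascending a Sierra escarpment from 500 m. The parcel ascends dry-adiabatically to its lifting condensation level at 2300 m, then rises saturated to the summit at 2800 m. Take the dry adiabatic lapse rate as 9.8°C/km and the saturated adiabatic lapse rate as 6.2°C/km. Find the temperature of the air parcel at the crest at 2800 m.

-1.44°C

From 500 m to 2300 m (dry): cools by 9.8 × 1.8 = 17.64°C, giving 1.66°C.
From 2300 m to 2800 m (saturated): cools by 6.2 × 0.5 = 3.1°C, giving -1.44°C.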